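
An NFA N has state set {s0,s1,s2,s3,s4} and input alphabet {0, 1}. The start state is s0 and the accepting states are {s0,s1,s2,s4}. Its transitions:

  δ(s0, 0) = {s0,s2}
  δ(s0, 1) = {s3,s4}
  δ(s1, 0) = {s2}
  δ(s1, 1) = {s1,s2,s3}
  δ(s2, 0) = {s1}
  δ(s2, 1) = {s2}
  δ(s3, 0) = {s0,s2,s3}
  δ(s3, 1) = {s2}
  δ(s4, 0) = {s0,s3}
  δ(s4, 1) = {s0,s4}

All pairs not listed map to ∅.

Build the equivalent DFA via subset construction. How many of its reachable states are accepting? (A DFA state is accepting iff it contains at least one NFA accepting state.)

Start state of the DFA: {s0}.
{s0} --0--> {s0,s2}  [new]
{s0} --1--> {s3,s4}  [new]
{s0,s2} --0--> {s0,s1,s2}  [new]
{s0,s2} --1--> {s2,s3,s4}  [new]
{s3,s4} --0--> {s0,s2,s3}  [new]
{s3,s4} --1--> {s0,s2,s4}  [new]
{s0,s1,s2} --0--> {s0,s1,s2}  [seen]
{s0,s1,s2} --1--> {s1,s2,s3,s4}  [new]
{s2,s3,s4} --0--> {s0,s1,s2,s3}  [new]
{s2,s3,s4} --1--> {s0,s2,s4}  [seen]
{s0,s2,s3} --0--> {s0,s1,s2,s3}  [seen]
{s0,s2,s3} --1--> {s2,s3,s4}  [seen]
{s0,s2,s4} --0--> {s0,s1,s2,s3}  [seen]
{s0,s2,s4} --1--> {s0,s2,s3,s4}  [new]
{s1,s2,s3,s4} --0--> {s0,s1,s2,s3}  [seen]
{s1,s2,s3,s4} --1--> {s0,s1,s2,s3,s4}  [new]
{s0,s1,s2,s3} --0--> {s0,s1,s2,s3}  [seen]
{s0,s1,s2,s3} --1--> {s1,s2,s3,s4}  [seen]
{s0,s2,s3,s4} --0--> {s0,s1,s2,s3}  [seen]
{s0,s2,s3,s4} --1--> {s0,s2,s3,s4}  [seen]
{s0,s1,s2,s3,s4} --0--> {s0,s1,s2,s3}  [seen]
{s0,s1,s2,s3,s4} --1--> {s0,s1,s2,s3,s4}  [seen]
Reachable DFA states: {s0}, {s0,s2}, {s3,s4}, {s0,s1,s2}, {s2,s3,s4}, {s0,s2,s3}, {s0,s2,s4}, {s1,s2,s3,s4}, {s0,s1,s2,s3}, {s0,s2,s3,s4}, {s0,s1,s2,s3,s4}.
Accepting DFA states (contain an NFA accepting state): {s0}, {s0,s2}, {s3,s4}, {s0,s1,s2}, {s2,s3,s4}, {s0,s2,s3}, {s0,s2,s4}, {s1,s2,s3,s4}, {s0,s1,s2,s3}, {s0,s2,s3,s4}, {s0,s1,s2,s3,s4}.

11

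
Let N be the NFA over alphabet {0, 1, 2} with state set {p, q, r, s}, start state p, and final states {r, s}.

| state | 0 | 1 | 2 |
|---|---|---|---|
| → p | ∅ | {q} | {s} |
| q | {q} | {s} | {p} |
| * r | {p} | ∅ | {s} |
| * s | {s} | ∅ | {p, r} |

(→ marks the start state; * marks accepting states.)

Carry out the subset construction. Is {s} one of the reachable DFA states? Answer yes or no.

Start state of the DFA: {p}.
{p} --0--> ∅  [new]
{p} --1--> {q}  [new]
{p} --2--> {s}  [new]
∅ --0--> ∅  [seen]
∅ --1--> ∅  [seen]
∅ --2--> ∅  [seen]
{q} --0--> {q}  [seen]
{q} --1--> {s}  [seen]
{q} --2--> {p}  [seen]
{s} --0--> {s}  [seen]
{s} --1--> ∅  [seen]
{s} --2--> {p, r}  [new]
{p, r} --0--> {p}  [seen]
{p, r} --1--> {q}  [seen]
{p, r} --2--> {s}  [seen]
Reachable DFA states: {p}, ∅, {q}, {s}, {p, r}.
{s} is among them.

yes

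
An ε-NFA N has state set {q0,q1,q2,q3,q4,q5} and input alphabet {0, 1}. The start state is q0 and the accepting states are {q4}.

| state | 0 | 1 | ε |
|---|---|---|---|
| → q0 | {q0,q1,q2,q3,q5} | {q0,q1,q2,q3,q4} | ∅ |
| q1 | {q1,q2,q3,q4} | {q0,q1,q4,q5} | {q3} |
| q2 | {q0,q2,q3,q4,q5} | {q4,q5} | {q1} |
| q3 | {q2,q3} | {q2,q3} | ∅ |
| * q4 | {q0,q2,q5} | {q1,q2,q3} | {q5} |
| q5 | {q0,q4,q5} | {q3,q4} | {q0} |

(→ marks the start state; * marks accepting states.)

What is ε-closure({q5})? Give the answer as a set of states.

{q0,q5}

Begin with {q5}.
q5 →ε {q0}; add q0.
ε-closure = {q0,q5}.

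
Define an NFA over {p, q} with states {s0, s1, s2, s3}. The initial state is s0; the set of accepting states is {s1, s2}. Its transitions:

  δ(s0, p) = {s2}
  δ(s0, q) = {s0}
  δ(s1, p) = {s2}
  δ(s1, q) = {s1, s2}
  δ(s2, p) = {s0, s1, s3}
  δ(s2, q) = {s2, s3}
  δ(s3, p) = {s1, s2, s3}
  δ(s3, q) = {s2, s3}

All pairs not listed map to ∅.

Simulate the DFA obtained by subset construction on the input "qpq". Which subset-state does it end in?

Start: {s0}.
δ(s0,q) = {s0}.
Union: {s0}.
After q: {s0}.
δ(s0,p) = {s2}.
Union: {s2}.
After p: {s2}.
δ(s2,q) = {s2, s3}.
Union: {s2, s3}.
After q: {s2, s3}.

{s2, s3}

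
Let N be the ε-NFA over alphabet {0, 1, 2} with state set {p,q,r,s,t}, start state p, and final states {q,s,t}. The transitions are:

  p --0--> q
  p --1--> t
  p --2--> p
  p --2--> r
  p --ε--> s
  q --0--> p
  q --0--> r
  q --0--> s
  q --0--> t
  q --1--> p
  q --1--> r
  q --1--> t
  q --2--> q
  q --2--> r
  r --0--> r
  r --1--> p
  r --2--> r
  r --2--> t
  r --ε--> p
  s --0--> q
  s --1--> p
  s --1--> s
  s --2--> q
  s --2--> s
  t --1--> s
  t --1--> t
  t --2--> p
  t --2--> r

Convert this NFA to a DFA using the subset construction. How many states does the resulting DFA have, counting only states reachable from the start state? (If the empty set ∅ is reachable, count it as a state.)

6

Start state of the DFA: {p,s} (ε-closure of the NFA start).
{p,s} --0--> {q}  [new]
{p,s} --1--> {p,s,t}  [new]
{p,s} --2--> {p,q,r,s}  [new]
{q} --0--> {p,r,s,t}  [new]
{q} --1--> {p,r,s,t}  [seen]
{q} --2--> {p,q,r,s}  [seen]
{p,s,t} --0--> {q}  [seen]
{p,s,t} --1--> {p,s,t}  [seen]
{p,s,t} --2--> {p,q,r,s}  [seen]
{p,q,r,s} --0--> {p,q,r,s,t}  [new]
{p,q,r,s} --1--> {p,r,s,t}  [seen]
{p,q,r,s} --2--> {p,q,r,s,t}  [seen]
{p,r,s,t} --0--> {p,q,r,s}  [seen]
{p,r,s,t} --1--> {p,s,t}  [seen]
{p,r,s,t} --2--> {p,q,r,s,t}  [seen]
{p,q,r,s,t} --0--> {p,q,r,s,t}  [seen]
{p,q,r,s,t} --1--> {p,r,s,t}  [seen]
{p,q,r,s,t} --2--> {p,q,r,s,t}  [seen]
Reachable DFA states: {p,s}, {q}, {p,s,t}, {p,q,r,s}, {p,r,s,t}, {p,q,r,s,t}.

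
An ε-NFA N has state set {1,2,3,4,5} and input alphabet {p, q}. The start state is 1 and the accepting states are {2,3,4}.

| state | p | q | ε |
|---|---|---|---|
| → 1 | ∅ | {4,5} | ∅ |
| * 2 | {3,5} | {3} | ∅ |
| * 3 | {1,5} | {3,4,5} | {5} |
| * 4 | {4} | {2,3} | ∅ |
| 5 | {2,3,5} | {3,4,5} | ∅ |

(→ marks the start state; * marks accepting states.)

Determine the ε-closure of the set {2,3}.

{2,3,5}

Begin with {2,3}.
3 →ε {5}; add 5.
ε-closure = {2,3,5}.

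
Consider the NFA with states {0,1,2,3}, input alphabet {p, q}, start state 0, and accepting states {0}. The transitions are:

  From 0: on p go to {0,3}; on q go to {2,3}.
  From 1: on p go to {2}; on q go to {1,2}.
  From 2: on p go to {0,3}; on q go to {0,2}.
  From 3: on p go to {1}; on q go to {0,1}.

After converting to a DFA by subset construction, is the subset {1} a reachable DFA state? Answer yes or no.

no

Start state of the DFA: {0}.
{0} --p--> {0,3}  [new]
{0} --q--> {2,3}  [new]
{0,3} --p--> {0,1,3}  [new]
{0,3} --q--> {0,1,2,3}  [new]
{2,3} --p--> {0,1,3}  [seen]
{2,3} --q--> {0,1,2}  [new]
{0,1,3} --p--> {0,1,2,3}  [seen]
{0,1,3} --q--> {0,1,2,3}  [seen]
{0,1,2,3} --p--> {0,1,2,3}  [seen]
{0,1,2,3} --q--> {0,1,2,3}  [seen]
{0,1,2} --p--> {0,2,3}  [new]
{0,1,2} --q--> {0,1,2,3}  [seen]
{0,2,3} --p--> {0,1,3}  [seen]
{0,2,3} --q--> {0,1,2,3}  [seen]
Reachable DFA states: {0}, {0,3}, {2,3}, {0,1,3}, {0,1,2,3}, {0,1,2}, {0,2,3}.
{1} is not among them.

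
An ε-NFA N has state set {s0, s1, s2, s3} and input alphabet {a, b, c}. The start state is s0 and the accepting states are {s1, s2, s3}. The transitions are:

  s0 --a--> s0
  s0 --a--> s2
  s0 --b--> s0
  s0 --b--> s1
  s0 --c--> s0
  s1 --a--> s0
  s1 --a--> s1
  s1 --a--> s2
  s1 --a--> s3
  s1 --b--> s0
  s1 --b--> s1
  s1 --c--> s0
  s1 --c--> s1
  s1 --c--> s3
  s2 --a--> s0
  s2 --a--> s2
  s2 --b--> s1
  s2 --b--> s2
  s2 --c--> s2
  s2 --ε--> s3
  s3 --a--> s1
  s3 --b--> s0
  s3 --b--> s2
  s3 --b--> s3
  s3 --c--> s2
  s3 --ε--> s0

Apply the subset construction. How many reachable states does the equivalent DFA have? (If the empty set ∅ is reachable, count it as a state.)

5

Start state of the DFA: {s0} (ε-closure of the NFA start).
{s0} --a--> {s0, s2, s3}  [new]
{s0} --b--> {s0, s1}  [new]
{s0} --c--> {s0}  [seen]
{s0, s2, s3} --a--> {s0, s1, s2, s3}  [new]
{s0, s2, s3} --b--> {s0, s1, s2, s3}  [seen]
{s0, s2, s3} --c--> {s0, s2, s3}  [seen]
{s0, s1} --a--> {s0, s1, s2, s3}  [seen]
{s0, s1} --b--> {s0, s1}  [seen]
{s0, s1} --c--> {s0, s1, s3}  [new]
{s0, s1, s2, s3} --a--> {s0, s1, s2, s3}  [seen]
{s0, s1, s2, s3} --b--> {s0, s1, s2, s3}  [seen]
{s0, s1, s2, s3} --c--> {s0, s1, s2, s3}  [seen]
{s0, s1, s3} --a--> {s0, s1, s2, s3}  [seen]
{s0, s1, s3} --b--> {s0, s1, s2, s3}  [seen]
{s0, s1, s3} --c--> {s0, s1, s2, s3}  [seen]
Reachable DFA states: {s0}, {s0, s2, s3}, {s0, s1}, {s0, s1, s2, s3}, {s0, s1, s3}.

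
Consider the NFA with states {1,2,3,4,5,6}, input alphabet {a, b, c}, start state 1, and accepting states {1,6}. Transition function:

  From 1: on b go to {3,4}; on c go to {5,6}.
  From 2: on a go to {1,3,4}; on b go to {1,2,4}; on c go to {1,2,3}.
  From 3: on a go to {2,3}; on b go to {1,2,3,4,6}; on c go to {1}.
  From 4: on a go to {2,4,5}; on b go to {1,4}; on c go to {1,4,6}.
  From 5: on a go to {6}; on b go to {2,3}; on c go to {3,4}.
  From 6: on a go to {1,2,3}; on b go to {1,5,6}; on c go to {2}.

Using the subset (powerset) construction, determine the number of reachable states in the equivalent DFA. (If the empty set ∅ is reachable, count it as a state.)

15

Start state of the DFA: {1}.
{1} --a--> ∅  [new]
{1} --b--> {3,4}  [new]
{1} --c--> {5,6}  [new]
∅ --a--> ∅  [seen]
∅ --b--> ∅  [seen]
∅ --c--> ∅  [seen]
{3,4} --a--> {2,3,4,5}  [new]
{3,4} --b--> {1,2,3,4,6}  [new]
{3,4} --c--> {1,4,6}  [new]
{5,6} --a--> {1,2,3,6}  [new]
{5,6} --b--> {1,2,3,5,6}  [new]
{5,6} --c--> {2,3,4}  [new]
{2,3,4,5} --a--> {1,2,3,4,5,6}  [new]
{2,3,4,5} --b--> {1,2,3,4,6}  [seen]
{2,3,4,5} --c--> {1,2,3,4,6}  [seen]
{1,2,3,4,6} --a--> {1,2,3,4,5}  [new]
{1,2,3,4,6} --b--> {1,2,3,4,5,6}  [seen]
{1,2,3,4,6} --c--> {1,2,3,4,5,6}  [seen]
{1,4,6} --a--> {1,2,3,4,5}  [seen]
{1,4,6} --b--> {1,3,4,5,6}  [new]
{1,4,6} --c--> {1,2,4,5,6}  [new]
{1,2,3,6} --a--> {1,2,3,4}  [new]
{1,2,3,6} --b--> {1,2,3,4,5,6}  [seen]
{1,2,3,6} --c--> {1,2,3,5,6}  [seen]
{1,2,3,5,6} --a--> {1,2,3,4,6}  [seen]
{1,2,3,5,6} --b--> {1,2,3,4,5,6}  [seen]
{1,2,3,5,6} --c--> {1,2,3,4,5,6}  [seen]
{2,3,4} --a--> {1,2,3,4,5}  [seen]
{2,3,4} --b--> {1,2,3,4,6}  [seen]
{2,3,4} --c--> {1,2,3,4,6}  [seen]
{1,2,3,4,5,6} --a--> {1,2,3,4,5,6}  [seen]
{1,2,3,4,5,6} --b--> {1,2,3,4,5,6}  [seen]
{1,2,3,4,5,6} --c--> {1,2,3,4,5,6}  [seen]
{1,2,3,4,5} --a--> {1,2,3,4,5,6}  [seen]
{1,2,3,4,5} --b--> {1,2,3,4,6}  [seen]
{1,2,3,4,5} --c--> {1,2,3,4,5,6}  [seen]
{1,3,4,5,6} --a--> {1,2,3,4,5,6}  [seen]
{1,3,4,5,6} --b--> {1,2,3,4,5,6}  [seen]
{1,3,4,5,6} --c--> {1,2,3,4,5,6}  [seen]
{1,2,4,5,6} --a--> {1,2,3,4,5,6}  [seen]
{1,2,4,5,6} --b--> {1,2,3,4,5,6}  [seen]
{1,2,4,5,6} --c--> {1,2,3,4,5,6}  [seen]
{1,2,3,4} --a--> {1,2,3,4,5}  [seen]
{1,2,3,4} --b--> {1,2,3,4,6}  [seen]
{1,2,3,4} --c--> {1,2,3,4,5,6}  [seen]
Reachable DFA states: {1}, ∅, {3,4}, {5,6}, {2,3,4,5}, {1,2,3,4,6}, {1,4,6}, {1,2,3,6}, {1,2,3,5,6}, {2,3,4}, {1,2,3,4,5,6}, {1,2,3,4,5}, {1,3,4,5,6}, {1,2,4,5,6}, {1,2,3,4}.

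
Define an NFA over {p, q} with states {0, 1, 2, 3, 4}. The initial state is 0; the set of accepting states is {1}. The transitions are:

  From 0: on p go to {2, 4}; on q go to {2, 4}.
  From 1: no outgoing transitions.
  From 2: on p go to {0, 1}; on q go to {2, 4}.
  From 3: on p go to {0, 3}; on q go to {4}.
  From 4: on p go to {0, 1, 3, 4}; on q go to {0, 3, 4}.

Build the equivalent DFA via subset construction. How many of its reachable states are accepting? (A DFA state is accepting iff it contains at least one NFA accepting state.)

Start state of the DFA: {0}.
{0} --p--> {2, 4}  [new]
{0} --q--> {2, 4}  [seen]
{2, 4} --p--> {0, 1, 3, 4}  [new]
{2, 4} --q--> {0, 2, 3, 4}  [new]
{0, 1, 3, 4} --p--> {0, 1, 2, 3, 4}  [new]
{0, 1, 3, 4} --q--> {0, 2, 3, 4}  [seen]
{0, 2, 3, 4} --p--> {0, 1, 2, 3, 4}  [seen]
{0, 2, 3, 4} --q--> {0, 2, 3, 4}  [seen]
{0, 1, 2, 3, 4} --p--> {0, 1, 2, 3, 4}  [seen]
{0, 1, 2, 3, 4} --q--> {0, 2, 3, 4}  [seen]
Reachable DFA states: {0}, {2, 4}, {0, 1, 3, 4}, {0, 2, 3, 4}, {0, 1, 2, 3, 4}.
Accepting DFA states (contain an NFA accepting state): {0, 1, 3, 4}, {0, 1, 2, 3, 4}.

2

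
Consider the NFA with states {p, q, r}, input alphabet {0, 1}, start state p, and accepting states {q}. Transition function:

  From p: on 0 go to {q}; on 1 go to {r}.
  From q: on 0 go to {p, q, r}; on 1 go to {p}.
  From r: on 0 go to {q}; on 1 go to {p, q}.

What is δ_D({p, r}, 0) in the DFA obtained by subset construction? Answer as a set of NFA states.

δ(p,0) = {q}; δ(r,0) = {q}.
Union: {q}.

{q}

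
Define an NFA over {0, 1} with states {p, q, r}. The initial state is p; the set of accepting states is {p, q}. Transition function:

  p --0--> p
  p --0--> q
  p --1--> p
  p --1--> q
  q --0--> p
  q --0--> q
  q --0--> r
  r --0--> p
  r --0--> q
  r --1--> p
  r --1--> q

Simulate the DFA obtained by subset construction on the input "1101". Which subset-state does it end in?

Start: {p}.
δ(p,1) = {p, q}.
Union: {p, q}.
After 1: {p, q}.
δ(p,1) = {p, q}; δ(q,1) = ∅.
Union: {p, q}.
After 1: {p, q}.
δ(p,0) = {p, q}; δ(q,0) = {p, q, r}.
Union: {p, q, r}.
After 0: {p, q, r}.
δ(p,1) = {p, q}; δ(q,1) = ∅; δ(r,1) = {p, q}.
Union: {p, q}.
After 1: {p, q}.

{p, q}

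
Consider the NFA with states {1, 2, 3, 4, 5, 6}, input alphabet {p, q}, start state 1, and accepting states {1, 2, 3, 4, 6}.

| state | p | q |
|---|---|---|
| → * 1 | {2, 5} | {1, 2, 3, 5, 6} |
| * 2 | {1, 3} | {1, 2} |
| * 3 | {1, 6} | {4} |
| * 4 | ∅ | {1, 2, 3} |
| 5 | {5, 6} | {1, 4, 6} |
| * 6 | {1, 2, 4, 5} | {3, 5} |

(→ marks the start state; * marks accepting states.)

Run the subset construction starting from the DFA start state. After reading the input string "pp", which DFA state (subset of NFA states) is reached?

Start: {1}.
δ(1,p) = {2, 5}.
Union: {2, 5}.
After p: {2, 5}.
δ(2,p) = {1, 3}; δ(5,p) = {5, 6}.
Union: {1, 3, 5, 6}.
After p: {1, 3, 5, 6}.

{1, 3, 5, 6}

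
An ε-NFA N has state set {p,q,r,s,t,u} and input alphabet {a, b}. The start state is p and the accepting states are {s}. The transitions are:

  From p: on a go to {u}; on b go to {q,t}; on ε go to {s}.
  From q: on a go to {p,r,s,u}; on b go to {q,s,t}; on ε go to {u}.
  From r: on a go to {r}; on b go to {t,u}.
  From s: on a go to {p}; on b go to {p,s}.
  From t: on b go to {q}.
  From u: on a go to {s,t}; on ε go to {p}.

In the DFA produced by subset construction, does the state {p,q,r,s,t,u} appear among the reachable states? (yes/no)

no

Start state of the DFA: {p,s} (ε-closure of the NFA start).
{p,s} --a--> {p,s,u}  [new]
{p,s} --b--> {p,q,s,t,u}  [new]
{p,s,u} --a--> {p,s,t,u}  [new]
{p,s,u} --b--> {p,q,s,t,u}  [seen]
{p,q,s,t,u} --a--> {p,r,s,t,u}  [new]
{p,q,s,t,u} --b--> {p,q,s,t,u}  [seen]
{p,s,t,u} --a--> {p,s,t,u}  [seen]
{p,s,t,u} --b--> {p,q,s,t,u}  [seen]
{p,r,s,t,u} --a--> {p,r,s,t,u}  [seen]
{p,r,s,t,u} --b--> {p,q,s,t,u}  [seen]
Reachable DFA states: {p,s}, {p,s,u}, {p,q,s,t,u}, {p,s,t,u}, {p,r,s,t,u}.
{p,q,r,s,t,u} is not among them.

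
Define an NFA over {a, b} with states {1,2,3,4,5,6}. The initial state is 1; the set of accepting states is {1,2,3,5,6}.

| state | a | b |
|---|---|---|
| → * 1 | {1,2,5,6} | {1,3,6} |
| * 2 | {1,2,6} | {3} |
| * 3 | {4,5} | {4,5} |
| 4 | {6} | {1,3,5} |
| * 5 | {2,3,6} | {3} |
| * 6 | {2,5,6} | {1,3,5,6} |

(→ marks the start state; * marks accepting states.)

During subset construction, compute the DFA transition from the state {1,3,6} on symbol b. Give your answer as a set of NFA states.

δ(1,b) = {1,3,6}; δ(3,b) = {4,5}; δ(6,b) = {1,3,5,6}.
Union: {1,3,4,5,6}.

{1,3,4,5,6}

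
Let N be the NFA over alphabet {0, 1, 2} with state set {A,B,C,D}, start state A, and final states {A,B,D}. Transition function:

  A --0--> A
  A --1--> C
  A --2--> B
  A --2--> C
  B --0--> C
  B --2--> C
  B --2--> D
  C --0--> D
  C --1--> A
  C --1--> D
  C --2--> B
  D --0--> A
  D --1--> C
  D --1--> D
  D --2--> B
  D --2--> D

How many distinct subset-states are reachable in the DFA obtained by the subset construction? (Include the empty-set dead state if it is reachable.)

12

Start state of the DFA: {A}.
{A} --0--> {A}  [seen]
{A} --1--> {C}  [new]
{A} --2--> {B,C}  [new]
{C} --0--> {D}  [new]
{C} --1--> {A,D}  [new]
{C} --2--> {B}  [new]
{B,C} --0--> {C,D}  [new]
{B,C} --1--> {A,D}  [seen]
{B,C} --2--> {B,C,D}  [new]
{D} --0--> {A}  [seen]
{D} --1--> {C,D}  [seen]
{D} --2--> {B,D}  [new]
{A,D} --0--> {A}  [seen]
{A,D} --1--> {C,D}  [seen]
{A,D} --2--> {B,C,D}  [seen]
{B} --0--> {C}  [seen]
{B} --1--> ∅  [new]
{B} --2--> {C,D}  [seen]
{C,D} --0--> {A,D}  [seen]
{C,D} --1--> {A,C,D}  [new]
{C,D} --2--> {B,D}  [seen]
{B,C,D} --0--> {A,C,D}  [seen]
{B,C,D} --1--> {A,C,D}  [seen]
{B,C,D} --2--> {B,C,D}  [seen]
{B,D} --0--> {A,C}  [new]
{B,D} --1--> {C,D}  [seen]
{B,D} --2--> {B,C,D}  [seen]
∅ --0--> ∅  [seen]
∅ --1--> ∅  [seen]
∅ --2--> ∅  [seen]
{A,C,D} --0--> {A,D}  [seen]
{A,C,D} --1--> {A,C,D}  [seen]
{A,C,D} --2--> {B,C,D}  [seen]
{A,C} --0--> {A,D}  [seen]
{A,C} --1--> {A,C,D}  [seen]
{A,C} --2--> {B,C}  [seen]
Reachable DFA states: {A}, {C}, {B,C}, {D}, {A,D}, {B}, {C,D}, {B,C,D}, {B,D}, ∅, {A,C,D}, {A,C}.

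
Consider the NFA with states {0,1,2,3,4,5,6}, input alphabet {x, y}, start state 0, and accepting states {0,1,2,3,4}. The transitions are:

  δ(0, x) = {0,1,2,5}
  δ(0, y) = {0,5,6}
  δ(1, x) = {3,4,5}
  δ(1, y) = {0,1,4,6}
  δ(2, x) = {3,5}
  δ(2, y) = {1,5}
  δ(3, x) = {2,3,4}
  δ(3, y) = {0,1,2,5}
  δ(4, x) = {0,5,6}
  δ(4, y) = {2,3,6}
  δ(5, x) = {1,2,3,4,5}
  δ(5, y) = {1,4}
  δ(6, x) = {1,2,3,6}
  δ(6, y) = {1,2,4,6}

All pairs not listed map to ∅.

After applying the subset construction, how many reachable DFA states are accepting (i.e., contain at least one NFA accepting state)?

7

Start state of the DFA: {0}.
{0} --x--> {0,1,2,5}  [new]
{0} --y--> {0,5,6}  [new]
{0,1,2,5} --x--> {0,1,2,3,4,5}  [new]
{0,1,2,5} --y--> {0,1,4,5,6}  [new]
{0,5,6} --x--> {0,1,2,3,4,5,6}  [new]
{0,5,6} --y--> {0,1,2,4,5,6}  [new]
{0,1,2,3,4,5} --x--> {0,1,2,3,4,5,6}  [seen]
{0,1,2,3,4,5} --y--> {0,1,2,3,4,5,6}  [seen]
{0,1,4,5,6} --x--> {0,1,2,3,4,5,6}  [seen]
{0,1,4,5,6} --y--> {0,1,2,3,4,5,6}  [seen]
{0,1,2,3,4,5,6} --x--> {0,1,2,3,4,5,6}  [seen]
{0,1,2,3,4,5,6} --y--> {0,1,2,3,4,5,6}  [seen]
{0,1,2,4,5,6} --x--> {0,1,2,3,4,5,6}  [seen]
{0,1,2,4,5,6} --y--> {0,1,2,3,4,5,6}  [seen]
Reachable DFA states: {0}, {0,1,2,5}, {0,5,6}, {0,1,2,3,4,5}, {0,1,4,5,6}, {0,1,2,3,4,5,6}, {0,1,2,4,5,6}.
Accepting DFA states (contain an NFA accepting state): {0}, {0,1,2,5}, {0,5,6}, {0,1,2,3,4,5}, {0,1,4,5,6}, {0,1,2,3,4,5,6}, {0,1,2,4,5,6}.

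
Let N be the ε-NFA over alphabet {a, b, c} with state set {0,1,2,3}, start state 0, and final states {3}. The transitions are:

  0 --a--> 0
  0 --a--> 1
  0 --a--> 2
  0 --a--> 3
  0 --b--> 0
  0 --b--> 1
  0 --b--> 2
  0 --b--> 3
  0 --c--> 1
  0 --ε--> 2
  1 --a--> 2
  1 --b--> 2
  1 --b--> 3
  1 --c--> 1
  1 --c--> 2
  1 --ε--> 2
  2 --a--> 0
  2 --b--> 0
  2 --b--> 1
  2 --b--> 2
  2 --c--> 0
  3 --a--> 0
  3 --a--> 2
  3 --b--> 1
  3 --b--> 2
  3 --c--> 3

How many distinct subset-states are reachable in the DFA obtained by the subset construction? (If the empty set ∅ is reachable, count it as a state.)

3

Start state of the DFA: {0,2} (ε-closure of the NFA start).
{0,2} --a--> {0,1,2,3}  [new]
{0,2} --b--> {0,1,2,3}  [seen]
{0,2} --c--> {0,1,2}  [new]
{0,1,2,3} --a--> {0,1,2,3}  [seen]
{0,1,2,3} --b--> {0,1,2,3}  [seen]
{0,1,2,3} --c--> {0,1,2,3}  [seen]
{0,1,2} --a--> {0,1,2,3}  [seen]
{0,1,2} --b--> {0,1,2,3}  [seen]
{0,1,2} --c--> {0,1,2}  [seen]
Reachable DFA states: {0,2}, {0,1,2,3}, {0,1,2}.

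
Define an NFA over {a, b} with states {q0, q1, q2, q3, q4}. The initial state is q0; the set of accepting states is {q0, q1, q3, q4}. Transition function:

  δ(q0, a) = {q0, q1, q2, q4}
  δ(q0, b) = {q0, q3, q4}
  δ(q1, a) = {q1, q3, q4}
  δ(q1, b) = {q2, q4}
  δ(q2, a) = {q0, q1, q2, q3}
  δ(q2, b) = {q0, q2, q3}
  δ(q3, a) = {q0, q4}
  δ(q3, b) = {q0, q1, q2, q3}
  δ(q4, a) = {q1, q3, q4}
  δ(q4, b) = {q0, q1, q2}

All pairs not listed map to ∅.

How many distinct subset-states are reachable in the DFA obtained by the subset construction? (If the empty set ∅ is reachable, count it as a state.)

Start state of the DFA: {q0}.
{q0} --a--> {q0, q1, q2, q4}  [new]
{q0} --b--> {q0, q3, q4}  [new]
{q0, q1, q2, q4} --a--> {q0, q1, q2, q3, q4}  [new]
{q0, q1, q2, q4} --b--> {q0, q1, q2, q3, q4}  [seen]
{q0, q3, q4} --a--> {q0, q1, q2, q3, q4}  [seen]
{q0, q3, q4} --b--> {q0, q1, q2, q3, q4}  [seen]
{q0, q1, q2, q3, q4} --a--> {q0, q1, q2, q3, q4}  [seen]
{q0, q1, q2, q3, q4} --b--> {q0, q1, q2, q3, q4}  [seen]
Reachable DFA states: {q0}, {q0, q1, q2, q4}, {q0, q3, q4}, {q0, q1, q2, q3, q4}.

4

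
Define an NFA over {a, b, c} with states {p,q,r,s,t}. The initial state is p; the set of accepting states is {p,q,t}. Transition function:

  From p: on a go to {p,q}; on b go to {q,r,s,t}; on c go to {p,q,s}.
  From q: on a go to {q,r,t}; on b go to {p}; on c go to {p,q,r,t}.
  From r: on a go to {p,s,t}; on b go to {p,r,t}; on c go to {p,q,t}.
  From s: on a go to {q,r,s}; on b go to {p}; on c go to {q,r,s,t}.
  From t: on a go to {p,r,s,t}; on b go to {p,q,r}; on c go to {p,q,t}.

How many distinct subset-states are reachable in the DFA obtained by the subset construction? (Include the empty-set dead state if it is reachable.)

6

Start state of the DFA: {p}.
{p} --a--> {p,q}  [new]
{p} --b--> {q,r,s,t}  [new]
{p} --c--> {p,q,s}  [new]
{p,q} --a--> {p,q,r,t}  [new]
{p,q} --b--> {p,q,r,s,t}  [new]
{p,q} --c--> {p,q,r,s,t}  [seen]
{q,r,s,t} --a--> {p,q,r,s,t}  [seen]
{q,r,s,t} --b--> {p,q,r,t}  [seen]
{q,r,s,t} --c--> {p,q,r,s,t}  [seen]
{p,q,s} --a--> {p,q,r,s,t}  [seen]
{p,q,s} --b--> {p,q,r,s,t}  [seen]
{p,q,s} --c--> {p,q,r,s,t}  [seen]
{p,q,r,t} --a--> {p,q,r,s,t}  [seen]
{p,q,r,t} --b--> {p,q,r,s,t}  [seen]
{p,q,r,t} --c--> {p,q,r,s,t}  [seen]
{p,q,r,s,t} --a--> {p,q,r,s,t}  [seen]
{p,q,r,s,t} --b--> {p,q,r,s,t}  [seen]
{p,q,r,s,t} --c--> {p,q,r,s,t}  [seen]
Reachable DFA states: {p}, {p,q}, {q,r,s,t}, {p,q,s}, {p,q,r,t}, {p,q,r,s,t}.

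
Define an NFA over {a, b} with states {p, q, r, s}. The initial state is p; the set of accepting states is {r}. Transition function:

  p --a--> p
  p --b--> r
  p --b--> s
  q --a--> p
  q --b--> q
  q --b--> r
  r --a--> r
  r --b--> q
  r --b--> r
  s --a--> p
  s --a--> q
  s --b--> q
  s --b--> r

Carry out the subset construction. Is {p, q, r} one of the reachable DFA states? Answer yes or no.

Start state of the DFA: {p}.
{p} --a--> {p}  [seen]
{p} --b--> {r, s}  [new]
{r, s} --a--> {p, q, r}  [new]
{r, s} --b--> {q, r}  [new]
{p, q, r} --a--> {p, r}  [new]
{p, q, r} --b--> {q, r, s}  [new]
{q, r} --a--> {p, r}  [seen]
{q, r} --b--> {q, r}  [seen]
{p, r} --a--> {p, r}  [seen]
{p, r} --b--> {q, r, s}  [seen]
{q, r, s} --a--> {p, q, r}  [seen]
{q, r, s} --b--> {q, r}  [seen]
Reachable DFA states: {p}, {r, s}, {p, q, r}, {q, r}, {p, r}, {q, r, s}.
{p, q, r} is among them.

yes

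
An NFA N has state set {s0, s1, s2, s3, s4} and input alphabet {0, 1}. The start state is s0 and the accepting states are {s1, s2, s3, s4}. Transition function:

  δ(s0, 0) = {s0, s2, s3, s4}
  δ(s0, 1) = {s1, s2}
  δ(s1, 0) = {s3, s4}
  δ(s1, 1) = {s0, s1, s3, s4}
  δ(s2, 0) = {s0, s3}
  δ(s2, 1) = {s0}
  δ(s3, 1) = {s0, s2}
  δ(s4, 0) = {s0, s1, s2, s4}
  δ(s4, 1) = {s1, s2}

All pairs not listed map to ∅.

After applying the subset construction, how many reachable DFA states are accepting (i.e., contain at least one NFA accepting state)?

Start state of the DFA: {s0}.
{s0} --0--> {s0, s2, s3, s4}  [new]
{s0} --1--> {s1, s2}  [new]
{s0, s2, s3, s4} --0--> {s0, s1, s2, s3, s4}  [new]
{s0, s2, s3, s4} --1--> {s0, s1, s2}  [new]
{s1, s2} --0--> {s0, s3, s4}  [new]
{s1, s2} --1--> {s0, s1, s3, s4}  [new]
{s0, s1, s2, s3, s4} --0--> {s0, s1, s2, s3, s4}  [seen]
{s0, s1, s2, s3, s4} --1--> {s0, s1, s2, s3, s4}  [seen]
{s0, s1, s2} --0--> {s0, s2, s3, s4}  [seen]
{s0, s1, s2} --1--> {s0, s1, s2, s3, s4}  [seen]
{s0, s3, s4} --0--> {s0, s1, s2, s3, s4}  [seen]
{s0, s3, s4} --1--> {s0, s1, s2}  [seen]
{s0, s1, s3, s4} --0--> {s0, s1, s2, s3, s4}  [seen]
{s0, s1, s3, s4} --1--> {s0, s1, s2, s3, s4}  [seen]
Reachable DFA states: {s0}, {s0, s2, s3, s4}, {s1, s2}, {s0, s1, s2, s3, s4}, {s0, s1, s2}, {s0, s3, s4}, {s0, s1, s3, s4}.
Accepting DFA states (contain an NFA accepting state): {s0, s2, s3, s4}, {s1, s2}, {s0, s1, s2, s3, s4}, {s0, s1, s2}, {s0, s3, s4}, {s0, s1, s3, s4}.

6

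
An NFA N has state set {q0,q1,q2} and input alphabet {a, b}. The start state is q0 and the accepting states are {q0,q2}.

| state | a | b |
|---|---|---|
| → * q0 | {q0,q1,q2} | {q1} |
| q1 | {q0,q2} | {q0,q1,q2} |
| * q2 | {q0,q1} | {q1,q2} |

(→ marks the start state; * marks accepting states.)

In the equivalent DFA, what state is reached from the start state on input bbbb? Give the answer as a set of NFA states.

Start: {q0}.
δ(q0,b) = {q1}.
Union: {q1}.
After b: {q1}.
δ(q1,b) = {q0,q1,q2}.
Union: {q0,q1,q2}.
After b: {q0,q1,q2}.
δ(q0,b) = {q1}; δ(q1,b) = {q0,q1,q2}; δ(q2,b) = {q1,q2}.
Union: {q0,q1,q2}.
After b: {q0,q1,q2}.
δ(q0,b) = {q1}; δ(q1,b) = {q0,q1,q2}; δ(q2,b) = {q1,q2}.
Union: {q0,q1,q2}.
After b: {q0,q1,q2}.

{q0,q1,q2}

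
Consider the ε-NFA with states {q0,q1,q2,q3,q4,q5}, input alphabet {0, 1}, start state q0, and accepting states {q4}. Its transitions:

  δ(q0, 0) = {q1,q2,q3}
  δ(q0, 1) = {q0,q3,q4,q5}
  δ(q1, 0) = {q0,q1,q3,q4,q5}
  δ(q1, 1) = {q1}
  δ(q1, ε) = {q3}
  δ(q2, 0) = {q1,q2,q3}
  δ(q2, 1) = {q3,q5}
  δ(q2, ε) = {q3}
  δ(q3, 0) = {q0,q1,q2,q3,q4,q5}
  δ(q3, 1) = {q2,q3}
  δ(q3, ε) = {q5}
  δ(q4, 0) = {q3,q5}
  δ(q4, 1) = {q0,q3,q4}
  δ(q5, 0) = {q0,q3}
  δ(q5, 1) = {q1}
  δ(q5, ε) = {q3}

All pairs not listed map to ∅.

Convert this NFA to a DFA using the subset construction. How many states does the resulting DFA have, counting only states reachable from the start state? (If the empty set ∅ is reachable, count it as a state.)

4

Start state of the DFA: {q0} (ε-closure of the NFA start).
{q0} --0--> {q1,q2,q3,q5}  [new]
{q0} --1--> {q0,q3,q4,q5}  [new]
{q1,q2,q3,q5} --0--> {q0,q1,q2,q3,q4,q5}  [new]
{q1,q2,q3,q5} --1--> {q1,q2,q3,q5}  [seen]
{q0,q3,q4,q5} --0--> {q0,q1,q2,q3,q4,q5}  [seen]
{q0,q3,q4,q5} --1--> {q0,q1,q2,q3,q4,q5}  [seen]
{q0,q1,q2,q3,q4,q5} --0--> {q0,q1,q2,q3,q4,q5}  [seen]
{q0,q1,q2,q3,q4,q5} --1--> {q0,q1,q2,q3,q4,q5}  [seen]
Reachable DFA states: {q0}, {q1,q2,q3,q5}, {q0,q3,q4,q5}, {q0,q1,q2,q3,q4,q5}.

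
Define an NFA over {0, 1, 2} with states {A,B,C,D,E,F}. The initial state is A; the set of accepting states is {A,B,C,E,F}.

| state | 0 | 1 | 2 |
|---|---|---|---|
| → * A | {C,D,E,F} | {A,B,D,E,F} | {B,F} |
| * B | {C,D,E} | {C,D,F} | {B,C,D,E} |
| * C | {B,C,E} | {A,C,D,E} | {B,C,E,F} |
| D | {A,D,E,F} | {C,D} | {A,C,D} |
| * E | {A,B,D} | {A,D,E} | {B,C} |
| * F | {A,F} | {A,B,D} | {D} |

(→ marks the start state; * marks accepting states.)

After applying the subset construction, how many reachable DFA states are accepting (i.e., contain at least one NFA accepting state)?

9

Start state of the DFA: {A}.
{A} --0--> {C,D,E,F}  [new]
{A} --1--> {A,B,D,E,F}  [new]
{A} --2--> {B,F}  [new]
{C,D,E,F} --0--> {A,B,C,D,E,F}  [new]
{C,D,E,F} --1--> {A,B,C,D,E}  [new]
{C,D,E,F} --2--> {A,B,C,D,E,F}  [seen]
{A,B,D,E,F} --0--> {A,B,C,D,E,F}  [seen]
{A,B,D,E,F} --1--> {A,B,C,D,E,F}  [seen]
{A,B,D,E,F} --2--> {A,B,C,D,E,F}  [seen]
{B,F} --0--> {A,C,D,E,F}  [new]
{B,F} --1--> {A,B,C,D,F}  [new]
{B,F} --2--> {B,C,D,E}  [new]
{A,B,C,D,E,F} --0--> {A,B,C,D,E,F}  [seen]
{A,B,C,D,E,F} --1--> {A,B,C,D,E,F}  [seen]
{A,B,C,D,E,F} --2--> {A,B,C,D,E,F}  [seen]
{A,B,C,D,E} --0--> {A,B,C,D,E,F}  [seen]
{A,B,C,D,E} --1--> {A,B,C,D,E,F}  [seen]
{A,B,C,D,E} --2--> {A,B,C,D,E,F}  [seen]
{A,C,D,E,F} --0--> {A,B,C,D,E,F}  [seen]
{A,C,D,E,F} --1--> {A,B,C,D,E,F}  [seen]
{A,C,D,E,F} --2--> {A,B,C,D,E,F}  [seen]
{A,B,C,D,F} --0--> {A,B,C,D,E,F}  [seen]
{A,B,C,D,F} --1--> {A,B,C,D,E,F}  [seen]
{A,B,C,D,F} --2--> {A,B,C,D,E,F}  [seen]
{B,C,D,E} --0--> {A,B,C,D,E,F}  [seen]
{B,C,D,E} --1--> {A,C,D,E,F}  [seen]
{B,C,D,E} --2--> {A,B,C,D,E,F}  [seen]
Reachable DFA states: {A}, {C,D,E,F}, {A,B,D,E,F}, {B,F}, {A,B,C,D,E,F}, {A,B,C,D,E}, {A,C,D,E,F}, {A,B,C,D,F}, {B,C,D,E}.
Accepting DFA states (contain an NFA accepting state): {A}, {C,D,E,F}, {A,B,D,E,F}, {B,F}, {A,B,C,D,E,F}, {A,B,C,D,E}, {A,C,D,E,F}, {A,B,C,D,F}, {B,C,D,E}.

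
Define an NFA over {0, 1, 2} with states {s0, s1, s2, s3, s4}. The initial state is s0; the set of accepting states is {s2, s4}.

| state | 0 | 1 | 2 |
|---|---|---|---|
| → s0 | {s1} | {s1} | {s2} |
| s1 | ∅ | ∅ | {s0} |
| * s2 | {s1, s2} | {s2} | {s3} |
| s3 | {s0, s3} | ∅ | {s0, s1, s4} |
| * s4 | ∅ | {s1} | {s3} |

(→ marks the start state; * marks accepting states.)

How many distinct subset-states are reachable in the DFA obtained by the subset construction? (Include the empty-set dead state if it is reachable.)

Start state of the DFA: {s0}.
{s0} --0--> {s1}  [new]
{s0} --1--> {s1}  [seen]
{s0} --2--> {s2}  [new]
{s1} --0--> ∅  [new]
{s1} --1--> ∅  [seen]
{s1} --2--> {s0}  [seen]
{s2} --0--> {s1, s2}  [new]
{s2} --1--> {s2}  [seen]
{s2} --2--> {s3}  [new]
∅ --0--> ∅  [seen]
∅ --1--> ∅  [seen]
∅ --2--> ∅  [seen]
{s1, s2} --0--> {s1, s2}  [seen]
{s1, s2} --1--> {s2}  [seen]
{s1, s2} --2--> {s0, s3}  [new]
{s3} --0--> {s0, s3}  [seen]
{s3} --1--> ∅  [seen]
{s3} --2--> {s0, s1, s4}  [new]
{s0, s3} --0--> {s0, s1, s3}  [new]
{s0, s3} --1--> {s1}  [seen]
{s0, s3} --2--> {s0, s1, s2, s4}  [new]
{s0, s1, s4} --0--> {s1}  [seen]
{s0, s1, s4} --1--> {s1}  [seen]
{s0, s1, s4} --2--> {s0, s2, s3}  [new]
{s0, s1, s3} --0--> {s0, s1, s3}  [seen]
{s0, s1, s3} --1--> {s1}  [seen]
{s0, s1, s3} --2--> {s0, s1, s2, s4}  [seen]
{s0, s1, s2, s4} --0--> {s1, s2}  [seen]
{s0, s1, s2, s4} --1--> {s1, s2}  [seen]
{s0, s1, s2, s4} --2--> {s0, s2, s3}  [seen]
{s0, s2, s3} --0--> {s0, s1, s2, s3}  [new]
{s0, s2, s3} --1--> {s1, s2}  [seen]
{s0, s2, s3} --2--> {s0, s1, s2, s3, s4}  [new]
{s0, s1, s2, s3} --0--> {s0, s1, s2, s3}  [seen]
{s0, s1, s2, s3} --1--> {s1, s2}  [seen]
{s0, s1, s2, s3} --2--> {s0, s1, s2, s3, s4}  [seen]
{s0, s1, s2, s3, s4} --0--> {s0, s1, s2, s3}  [seen]
{s0, s1, s2, s3, s4} --1--> {s1, s2}  [seen]
{s0, s1, s2, s3, s4} --2--> {s0, s1, s2, s3, s4}  [seen]
Reachable DFA states: {s0}, {s1}, {s2}, ∅, {s1, s2}, {s3}, {s0, s3}, {s0, s1, s4}, {s0, s1, s3}, {s0, s1, s2, s4}, {s0, s2, s3}, {s0, s1, s2, s3}, {s0, s1, s2, s3, s4}.

13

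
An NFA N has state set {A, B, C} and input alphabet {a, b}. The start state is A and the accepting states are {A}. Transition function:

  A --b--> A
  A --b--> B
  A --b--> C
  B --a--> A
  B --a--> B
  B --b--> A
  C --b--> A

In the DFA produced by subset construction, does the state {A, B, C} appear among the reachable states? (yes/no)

Start state of the DFA: {A}.
{A} --a--> ∅  [new]
{A} --b--> {A, B, C}  [new]
∅ --a--> ∅  [seen]
∅ --b--> ∅  [seen]
{A, B, C} --a--> {A, B}  [new]
{A, B, C} --b--> {A, B, C}  [seen]
{A, B} --a--> {A, B}  [seen]
{A, B} --b--> {A, B, C}  [seen]
Reachable DFA states: {A}, ∅, {A, B, C}, {A, B}.
{A, B, C} is among them.

yes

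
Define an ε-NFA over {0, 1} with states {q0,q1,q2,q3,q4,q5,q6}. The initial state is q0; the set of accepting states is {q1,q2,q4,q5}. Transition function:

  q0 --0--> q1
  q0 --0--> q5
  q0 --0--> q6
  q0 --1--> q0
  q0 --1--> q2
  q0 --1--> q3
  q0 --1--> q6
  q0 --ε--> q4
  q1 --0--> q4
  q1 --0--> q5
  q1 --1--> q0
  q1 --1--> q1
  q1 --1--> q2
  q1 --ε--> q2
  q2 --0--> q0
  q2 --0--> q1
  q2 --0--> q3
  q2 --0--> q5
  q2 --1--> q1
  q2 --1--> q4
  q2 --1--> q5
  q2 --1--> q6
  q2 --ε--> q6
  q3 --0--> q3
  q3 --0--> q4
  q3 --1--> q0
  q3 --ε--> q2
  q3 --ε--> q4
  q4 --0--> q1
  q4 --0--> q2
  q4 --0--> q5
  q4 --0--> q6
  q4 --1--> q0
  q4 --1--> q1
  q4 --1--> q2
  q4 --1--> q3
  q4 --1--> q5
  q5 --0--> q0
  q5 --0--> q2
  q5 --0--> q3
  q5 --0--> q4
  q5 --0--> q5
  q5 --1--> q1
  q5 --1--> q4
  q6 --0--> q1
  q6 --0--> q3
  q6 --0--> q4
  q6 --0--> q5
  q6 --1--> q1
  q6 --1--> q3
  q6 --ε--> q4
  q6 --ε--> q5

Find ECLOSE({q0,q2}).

{q0,q2,q4,q5,q6}

Begin with {q0,q2}.
q0 →ε {q4}; add q4.
q2 →ε {q6}; add q6.
q6 →ε {q4,q5}; add q5.
ε-closure = {q0,q2,q4,q5,q6}.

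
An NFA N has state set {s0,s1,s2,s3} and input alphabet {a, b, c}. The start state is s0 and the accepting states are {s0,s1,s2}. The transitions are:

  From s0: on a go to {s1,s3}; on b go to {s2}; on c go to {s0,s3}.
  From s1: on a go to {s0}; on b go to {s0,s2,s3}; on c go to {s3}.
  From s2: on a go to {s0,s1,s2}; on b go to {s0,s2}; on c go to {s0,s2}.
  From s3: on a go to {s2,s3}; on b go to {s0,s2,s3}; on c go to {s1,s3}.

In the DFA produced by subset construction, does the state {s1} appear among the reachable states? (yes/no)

Start state of the DFA: {s0}.
{s0} --a--> {s1,s3}  [new]
{s0} --b--> {s2}  [new]
{s0} --c--> {s0,s3}  [new]
{s1,s3} --a--> {s0,s2,s3}  [new]
{s1,s3} --b--> {s0,s2,s3}  [seen]
{s1,s3} --c--> {s1,s3}  [seen]
{s2} --a--> {s0,s1,s2}  [new]
{s2} --b--> {s0,s2}  [new]
{s2} --c--> {s0,s2}  [seen]
{s0,s3} --a--> {s1,s2,s3}  [new]
{s0,s3} --b--> {s0,s2,s3}  [seen]
{s0,s3} --c--> {s0,s1,s3}  [new]
{s0,s2,s3} --a--> {s0,s1,s2,s3}  [new]
{s0,s2,s3} --b--> {s0,s2,s3}  [seen]
{s0,s2,s3} --c--> {s0,s1,s2,s3}  [seen]
{s0,s1,s2} --a--> {s0,s1,s2,s3}  [seen]
{s0,s1,s2} --b--> {s0,s2,s3}  [seen]
{s0,s1,s2} --c--> {s0,s2,s3}  [seen]
{s0,s2} --a--> {s0,s1,s2,s3}  [seen]
{s0,s2} --b--> {s0,s2}  [seen]
{s0,s2} --c--> {s0,s2,s3}  [seen]
{s1,s2,s3} --a--> {s0,s1,s2,s3}  [seen]
{s1,s2,s3} --b--> {s0,s2,s3}  [seen]
{s1,s2,s3} --c--> {s0,s1,s2,s3}  [seen]
{s0,s1,s3} --a--> {s0,s1,s2,s3}  [seen]
{s0,s1,s3} --b--> {s0,s2,s3}  [seen]
{s0,s1,s3} --c--> {s0,s1,s3}  [seen]
{s0,s1,s2,s3} --a--> {s0,s1,s2,s3}  [seen]
{s0,s1,s2,s3} --b--> {s0,s2,s3}  [seen]
{s0,s1,s2,s3} --c--> {s0,s1,s2,s3}  [seen]
Reachable DFA states: {s0}, {s1,s3}, {s2}, {s0,s3}, {s0,s2,s3}, {s0,s1,s2}, {s0,s2}, {s1,s2,s3}, {s0,s1,s3}, {s0,s1,s2,s3}.
{s1} is not among them.

no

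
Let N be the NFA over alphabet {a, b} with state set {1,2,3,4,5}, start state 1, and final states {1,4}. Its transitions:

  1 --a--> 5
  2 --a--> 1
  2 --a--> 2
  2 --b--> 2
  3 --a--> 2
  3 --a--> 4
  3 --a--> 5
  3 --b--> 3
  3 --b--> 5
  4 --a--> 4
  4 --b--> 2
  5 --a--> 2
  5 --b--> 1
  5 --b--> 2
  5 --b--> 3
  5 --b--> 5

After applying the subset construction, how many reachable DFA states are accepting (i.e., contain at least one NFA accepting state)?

Start state of the DFA: {1}.
{1} --a--> {5}  [new]
{1} --b--> ∅  [new]
{5} --a--> {2}  [new]
{5} --b--> {1,2,3,5}  [new]
∅ --a--> ∅  [seen]
∅ --b--> ∅  [seen]
{2} --a--> {1,2}  [new]
{2} --b--> {2}  [seen]
{1,2,3,5} --a--> {1,2,4,5}  [new]
{1,2,3,5} --b--> {1,2,3,5}  [seen]
{1,2} --a--> {1,2,5}  [new]
{1,2} --b--> {2}  [seen]
{1,2,4,5} --a--> {1,2,4,5}  [seen]
{1,2,4,5} --b--> {1,2,3,5}  [seen]
{1,2,5} --a--> {1,2,5}  [seen]
{1,2,5} --b--> {1,2,3,5}  [seen]
Reachable DFA states: {1}, {5}, ∅, {2}, {1,2,3,5}, {1,2}, {1,2,4,5}, {1,2,5}.
Accepting DFA states (contain an NFA accepting state): {1}, {1,2,3,5}, {1,2}, {1,2,4,5}, {1,2,5}.

5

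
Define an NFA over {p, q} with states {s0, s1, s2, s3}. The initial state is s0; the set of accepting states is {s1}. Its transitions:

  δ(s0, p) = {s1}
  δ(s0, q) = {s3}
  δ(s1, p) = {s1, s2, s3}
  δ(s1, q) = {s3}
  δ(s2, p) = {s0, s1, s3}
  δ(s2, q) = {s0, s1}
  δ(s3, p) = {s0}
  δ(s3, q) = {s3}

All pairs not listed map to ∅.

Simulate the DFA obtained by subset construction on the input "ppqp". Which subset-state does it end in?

{s0, s1, s2, s3}

Start: {s0}.
δ(s0,p) = {s1}.
Union: {s1}.
After p: {s1}.
δ(s1,p) = {s1, s2, s3}.
Union: {s1, s2, s3}.
After p: {s1, s2, s3}.
δ(s1,q) = {s3}; δ(s2,q) = {s0, s1}; δ(s3,q) = {s3}.
Union: {s0, s1, s3}.
After q: {s0, s1, s3}.
δ(s0,p) = {s1}; δ(s1,p) = {s1, s2, s3}; δ(s3,p) = {s0}.
Union: {s0, s1, s2, s3}.
After p: {s0, s1, s2, s3}.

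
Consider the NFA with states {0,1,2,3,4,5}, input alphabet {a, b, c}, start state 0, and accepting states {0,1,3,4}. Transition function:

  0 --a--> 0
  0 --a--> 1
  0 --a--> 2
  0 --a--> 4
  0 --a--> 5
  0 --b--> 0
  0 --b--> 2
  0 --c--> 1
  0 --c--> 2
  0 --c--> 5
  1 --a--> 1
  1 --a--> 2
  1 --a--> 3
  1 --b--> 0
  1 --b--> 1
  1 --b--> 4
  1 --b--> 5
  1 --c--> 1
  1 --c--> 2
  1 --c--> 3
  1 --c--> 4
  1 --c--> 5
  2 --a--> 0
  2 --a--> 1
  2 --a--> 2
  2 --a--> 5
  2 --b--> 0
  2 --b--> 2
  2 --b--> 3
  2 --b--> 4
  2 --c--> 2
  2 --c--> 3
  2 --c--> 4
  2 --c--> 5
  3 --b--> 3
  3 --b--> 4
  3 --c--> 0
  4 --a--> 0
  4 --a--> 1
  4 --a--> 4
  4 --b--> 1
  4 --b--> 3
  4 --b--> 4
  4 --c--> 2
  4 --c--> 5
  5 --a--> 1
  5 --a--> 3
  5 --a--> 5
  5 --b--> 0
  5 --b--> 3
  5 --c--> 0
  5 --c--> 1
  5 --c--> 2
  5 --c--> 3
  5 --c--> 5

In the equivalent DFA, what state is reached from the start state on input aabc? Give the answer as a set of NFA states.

{0,1,2,3,4,5}

Start: {0}.
δ(0,a) = {0,1,2,4,5}.
Union: {0,1,2,4,5}.
After a: {0,1,2,4,5}.
δ(0,a) = {0,1,2,4,5}; δ(1,a) = {1,2,3}; δ(2,a) = {0,1,2,5}; δ(4,a) = {0,1,4}; δ(5,a) = {1,3,5}.
Union: {0,1,2,3,4,5}.
After a: {0,1,2,3,4,5}.
δ(0,b) = {0,2}; δ(1,b) = {0,1,4,5}; δ(2,b) = {0,2,3,4}; δ(3,b) = {3,4}; δ(4,b) = {1,3,4}; δ(5,b) = {0,3}.
Union: {0,1,2,3,4,5}.
After b: {0,1,2,3,4,5}.
δ(0,c) = {1,2,5}; δ(1,c) = {1,2,3,4,5}; δ(2,c) = {2,3,4,5}; δ(3,c) = {0}; δ(4,c) = {2,5}; δ(5,c) = {0,1,2,3,5}.
Union: {0,1,2,3,4,5}.
After c: {0,1,2,3,4,5}.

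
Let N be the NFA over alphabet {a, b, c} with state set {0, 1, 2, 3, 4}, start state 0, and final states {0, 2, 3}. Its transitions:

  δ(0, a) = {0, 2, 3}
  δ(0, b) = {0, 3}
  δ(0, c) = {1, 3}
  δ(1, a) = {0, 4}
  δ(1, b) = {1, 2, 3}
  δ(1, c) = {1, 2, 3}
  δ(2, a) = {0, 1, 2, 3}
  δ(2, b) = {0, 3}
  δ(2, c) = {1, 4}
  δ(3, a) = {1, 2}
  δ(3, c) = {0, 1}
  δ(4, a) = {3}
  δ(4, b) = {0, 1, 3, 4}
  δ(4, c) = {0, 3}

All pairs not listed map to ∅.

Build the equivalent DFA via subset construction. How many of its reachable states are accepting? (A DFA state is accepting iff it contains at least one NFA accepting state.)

Start state of the DFA: {0}.
{0} --a--> {0, 2, 3}  [new]
{0} --b--> {0, 3}  [new]
{0} --c--> {1, 3}  [new]
{0, 2, 3} --a--> {0, 1, 2, 3}  [new]
{0, 2, 3} --b--> {0, 3}  [seen]
{0, 2, 3} --c--> {0, 1, 3, 4}  [new]
{0, 3} --a--> {0, 1, 2, 3}  [seen]
{0, 3} --b--> {0, 3}  [seen]
{0, 3} --c--> {0, 1, 3}  [new]
{1, 3} --a--> {0, 1, 2, 4}  [new]
{1, 3} --b--> {1, 2, 3}  [new]
{1, 3} --c--> {0, 1, 2, 3}  [seen]
{0, 1, 2, 3} --a--> {0, 1, 2, 3, 4}  [new]
{0, 1, 2, 3} --b--> {0, 1, 2, 3}  [seen]
{0, 1, 2, 3} --c--> {0, 1, 2, 3, 4}  [seen]
{0, 1, 3, 4} --a--> {0, 1, 2, 3, 4}  [seen]
{0, 1, 3, 4} --b--> {0, 1, 2, 3, 4}  [seen]
{0, 1, 3, 4} --c--> {0, 1, 2, 3}  [seen]
{0, 1, 3} --a--> {0, 1, 2, 3, 4}  [seen]
{0, 1, 3} --b--> {0, 1, 2, 3}  [seen]
{0, 1, 3} --c--> {0, 1, 2, 3}  [seen]
{0, 1, 2, 4} --a--> {0, 1, 2, 3, 4}  [seen]
{0, 1, 2, 4} --b--> {0, 1, 2, 3, 4}  [seen]
{0, 1, 2, 4} --c--> {0, 1, 2, 3, 4}  [seen]
{1, 2, 3} --a--> {0, 1, 2, 3, 4}  [seen]
{1, 2, 3} --b--> {0, 1, 2, 3}  [seen]
{1, 2, 3} --c--> {0, 1, 2, 3, 4}  [seen]
{0, 1, 2, 3, 4} --a--> {0, 1, 2, 3, 4}  [seen]
{0, 1, 2, 3, 4} --b--> {0, 1, 2, 3, 4}  [seen]
{0, 1, 2, 3, 4} --c--> {0, 1, 2, 3, 4}  [seen]
Reachable DFA states: {0}, {0, 2, 3}, {0, 3}, {1, 3}, {0, 1, 2, 3}, {0, 1, 3, 4}, {0, 1, 3}, {0, 1, 2, 4}, {1, 2, 3}, {0, 1, 2, 3, 4}.
Accepting DFA states (contain an NFA accepting state): {0}, {0, 2, 3}, {0, 3}, {1, 3}, {0, 1, 2, 3}, {0, 1, 3, 4}, {0, 1, 3}, {0, 1, 2, 4}, {1, 2, 3}, {0, 1, 2, 3, 4}.

10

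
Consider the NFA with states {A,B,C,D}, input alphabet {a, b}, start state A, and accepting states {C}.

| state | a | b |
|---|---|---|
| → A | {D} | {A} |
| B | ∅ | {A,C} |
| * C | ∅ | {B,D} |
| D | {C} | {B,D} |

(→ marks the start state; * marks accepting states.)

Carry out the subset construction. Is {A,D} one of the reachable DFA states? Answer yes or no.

Start state of the DFA: {A}.
{A} --a--> {D}  [new]
{A} --b--> {A}  [seen]
{D} --a--> {C}  [new]
{D} --b--> {B,D}  [new]
{C} --a--> ∅  [new]
{C} --b--> {B,D}  [seen]
{B,D} --a--> {C}  [seen]
{B,D} --b--> {A,B,C,D}  [new]
∅ --a--> ∅  [seen]
∅ --b--> ∅  [seen]
{A,B,C,D} --a--> {C,D}  [new]
{A,B,C,D} --b--> {A,B,C,D}  [seen]
{C,D} --a--> {C}  [seen]
{C,D} --b--> {B,D}  [seen]
Reachable DFA states: {A}, {D}, {C}, {B,D}, ∅, {A,B,C,D}, {C,D}.
{A,D} is not among them.

no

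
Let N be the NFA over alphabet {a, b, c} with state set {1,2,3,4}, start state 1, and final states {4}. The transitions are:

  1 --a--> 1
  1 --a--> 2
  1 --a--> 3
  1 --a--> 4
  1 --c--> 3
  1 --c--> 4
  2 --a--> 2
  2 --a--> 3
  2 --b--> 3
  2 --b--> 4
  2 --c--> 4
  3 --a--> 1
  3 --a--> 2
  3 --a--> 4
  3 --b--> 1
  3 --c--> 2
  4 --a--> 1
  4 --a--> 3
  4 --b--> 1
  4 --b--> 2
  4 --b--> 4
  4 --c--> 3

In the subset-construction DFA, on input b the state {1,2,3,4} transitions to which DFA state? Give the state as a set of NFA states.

δ(1,b) = ∅; δ(2,b) = {3,4}; δ(3,b) = {1}; δ(4,b) = {1,2,4}.
Union: {1,2,3,4}.

{1,2,3,4}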